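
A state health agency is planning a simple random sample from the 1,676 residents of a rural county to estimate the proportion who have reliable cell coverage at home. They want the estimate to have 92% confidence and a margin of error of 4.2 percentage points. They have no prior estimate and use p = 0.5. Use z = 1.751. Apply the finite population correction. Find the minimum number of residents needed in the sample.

346

Unadjusted: n₀ = 1.751² × 0.50 × 0.50 / 0.042² ≈ 434.52, so n₀ = 435.
Finite population correction with N = 1,676: n = n₀ / (1 + (n₀−1)/N) = 435 / (1 + 434/1676) = 435 / 1.2589 ≈ 345.53.
Rounding up, n = 346.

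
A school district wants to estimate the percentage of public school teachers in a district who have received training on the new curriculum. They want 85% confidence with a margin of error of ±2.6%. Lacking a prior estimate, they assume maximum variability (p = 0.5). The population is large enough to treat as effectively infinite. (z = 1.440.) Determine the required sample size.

With p = 0.5, p(1−p) = 0.25.
n = z²·p(1−p)/E² = 1.440² × 0.2500 / 0.026² = 2.0736 × 0.2500 / 0.000676 ≈ 766.86.
Rounding up gives n = 767.

767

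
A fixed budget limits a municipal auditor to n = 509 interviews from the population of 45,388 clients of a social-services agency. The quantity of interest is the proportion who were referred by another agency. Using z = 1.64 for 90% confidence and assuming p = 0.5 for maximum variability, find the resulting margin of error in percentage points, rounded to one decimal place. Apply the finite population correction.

Finite-population factor: (N−n)/(N−1) = (45388−509)/(45388−1) = 0.9888.
SE(p̂) = √[p(1−p)/n · (N−n)/(N−1)] = √[0.2500/509 × 0.9888] = 0.02204.
E = z × SE = 1.64 × 0.02204 = 0.03614 ≈ 3.6 percentage points.

3.6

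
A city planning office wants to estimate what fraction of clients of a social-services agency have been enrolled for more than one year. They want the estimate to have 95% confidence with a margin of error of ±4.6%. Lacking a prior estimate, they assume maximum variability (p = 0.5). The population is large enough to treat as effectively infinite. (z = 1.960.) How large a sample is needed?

With p = 0.5, p(1−p) = 0.25.
n = z²·p(1−p)/E² = 1.960² × 0.2500 / 0.046² = 3.8416 × 0.2500 / 0.002116 ≈ 453.88.
Rounding up gives n = 454.

454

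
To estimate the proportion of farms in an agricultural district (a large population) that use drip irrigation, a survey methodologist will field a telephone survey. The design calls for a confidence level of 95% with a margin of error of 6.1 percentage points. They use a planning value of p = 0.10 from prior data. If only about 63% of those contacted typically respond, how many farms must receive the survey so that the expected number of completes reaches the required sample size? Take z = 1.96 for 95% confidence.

Completed interviews needed: n₀ = 1.96² × 0.0900 / 0.061² ≈ 92.92 → 93.
At a 63% response rate, contacts needed = 93 / 0.63 ≈ 147.62 → 148.

148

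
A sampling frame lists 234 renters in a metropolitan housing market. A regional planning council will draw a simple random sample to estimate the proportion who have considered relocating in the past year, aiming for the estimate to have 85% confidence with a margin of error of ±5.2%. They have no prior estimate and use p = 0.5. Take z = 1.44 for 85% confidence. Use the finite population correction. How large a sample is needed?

Unadjusted: n₀ = 1.44² × 0.50 × 0.50 / 0.052² ≈ 191.72, so n₀ = 192.
Finite population correction with N = 234: n = n₀ / (1 + (n₀−1)/N) = 192 / (1 + 191/234) = 192 / 1.8162 ≈ 105.71.
Rounding up, n = 106.

106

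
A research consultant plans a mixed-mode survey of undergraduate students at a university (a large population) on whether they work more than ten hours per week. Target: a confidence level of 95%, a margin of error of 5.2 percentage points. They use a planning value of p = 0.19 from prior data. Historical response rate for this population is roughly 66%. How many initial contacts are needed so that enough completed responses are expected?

For 95% confidence, z = 1.960.
Completed interviews needed: n₀ = 1.960² × 0.1539 / 0.052² ≈ 218.65 → 219.
At a 66% response rate, contacts needed = 219 / 0.66 ≈ 331.82 → 332.

332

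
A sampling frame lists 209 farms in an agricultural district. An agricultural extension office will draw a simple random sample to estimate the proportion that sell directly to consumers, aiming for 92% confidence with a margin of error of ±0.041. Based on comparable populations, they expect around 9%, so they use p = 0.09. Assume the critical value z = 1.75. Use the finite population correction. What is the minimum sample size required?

Unadjusted: n₀ = 1.75² × 0.09 × 0.91 / 0.041² ≈ 149.21, so n₀ = 150.
Finite population correction with N = 209: n = n₀ / (1 + (n₀−1)/N) = 150 / (1 + 149/209) = 150 / 1.7129 ≈ 87.57.
Rounding up, n = 88.

88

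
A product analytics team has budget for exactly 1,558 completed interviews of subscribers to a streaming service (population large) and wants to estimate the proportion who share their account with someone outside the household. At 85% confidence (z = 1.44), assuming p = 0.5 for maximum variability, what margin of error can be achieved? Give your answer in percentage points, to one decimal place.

1.8

SE(p̂) = √[p(1−p)/n] = √[0.2500/1558] = 0.01267.
E = z × SE = 1.44 × 0.01267 = 0.01824, or 1.8 percentage points.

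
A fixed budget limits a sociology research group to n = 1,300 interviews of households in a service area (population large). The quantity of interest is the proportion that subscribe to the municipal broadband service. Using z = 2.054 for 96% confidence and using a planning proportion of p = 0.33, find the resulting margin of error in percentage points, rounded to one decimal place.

SE(p̂) = √[p(1−p)/n] = √[0.2211/1300] = 0.01304.
E = z × SE = 2.054 × 0.01304 = 0.02679, or 2.7 percentage points.

2.7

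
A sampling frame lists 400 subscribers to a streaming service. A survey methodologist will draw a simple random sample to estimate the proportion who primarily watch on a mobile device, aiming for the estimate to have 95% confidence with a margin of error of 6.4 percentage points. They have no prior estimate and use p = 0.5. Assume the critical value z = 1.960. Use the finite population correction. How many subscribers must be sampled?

Unadjusted: n₀ = 1.960² × 0.50 × 0.50 / 0.064² ≈ 234.47, so n₀ = 235.
Finite population correction with N = 400: n = n₀ / (1 + (n₀−1)/N) = 235 / (1 + 234/400) = 235 / 1.5850 ≈ 148.26.
Rounding up, n = 149.

149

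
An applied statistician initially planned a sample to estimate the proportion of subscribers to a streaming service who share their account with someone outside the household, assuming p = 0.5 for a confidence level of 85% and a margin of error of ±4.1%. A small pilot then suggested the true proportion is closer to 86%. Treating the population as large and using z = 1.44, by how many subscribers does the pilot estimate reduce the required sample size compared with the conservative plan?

160

Conservative (p = 0.5): n = 1.44² × 0.25 / 0.041² ≈ 308.39 → 309.
Using p = 0.86: p(1−p) = 0.1204, so n = 1.44² × 0.1204 / 0.041² ≈ 148.52 → 149.
Reduction: 309 − 149 = 160.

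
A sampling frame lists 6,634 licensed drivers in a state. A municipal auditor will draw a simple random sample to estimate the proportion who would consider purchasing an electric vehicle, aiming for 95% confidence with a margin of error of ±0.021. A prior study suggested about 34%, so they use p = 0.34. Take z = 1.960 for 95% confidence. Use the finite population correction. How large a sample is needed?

Unadjusted: n₀ = 1.960² × 0.34 × 0.66 / 0.021² ≈ 1954.77, so n₀ = 1955.
Finite population correction with N = 6,634: n = n₀ / (1 + (n₀−1)/N) = 1955 / (1 + 1954/6634) = 1955 / 1.2945 ≈ 1510.19.
Rounding up, n = 1511.

1511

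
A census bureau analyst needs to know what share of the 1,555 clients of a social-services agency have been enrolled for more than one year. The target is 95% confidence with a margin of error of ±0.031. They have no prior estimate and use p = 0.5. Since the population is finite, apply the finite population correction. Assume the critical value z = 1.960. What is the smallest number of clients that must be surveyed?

Unadjusted: n₀ = 1.960² × 0.50 × 0.50 / 0.031² ≈ 999.38, so n₀ = 1000.
Finite population correction with N = 1,555: n = n₀ / (1 + (n₀−1)/N) = 1000 / (1 + 999/1555) = 1000 / 1.6424 ≈ 608.85.
Rounding up, n = 609.

609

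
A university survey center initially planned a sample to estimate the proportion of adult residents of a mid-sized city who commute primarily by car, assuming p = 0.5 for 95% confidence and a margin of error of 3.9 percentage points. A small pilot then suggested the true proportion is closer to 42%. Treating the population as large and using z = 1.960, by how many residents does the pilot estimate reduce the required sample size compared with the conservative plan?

Conservative (p = 0.5): n = 1.960² × 0.25 / 0.039² ≈ 631.43 → 632.
Using p = 0.42: p(1−p) = 0.2436, so n = 1.960² × 0.2436 / 0.039² ≈ 615.26 → 616.
Reduction: 632 − 616 = 16.

16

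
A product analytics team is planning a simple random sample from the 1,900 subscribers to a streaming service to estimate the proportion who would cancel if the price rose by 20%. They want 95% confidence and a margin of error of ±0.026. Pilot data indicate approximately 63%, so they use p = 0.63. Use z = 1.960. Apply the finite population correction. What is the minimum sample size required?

Unadjusted: n₀ = 1.960² × 0.63 × 0.37 / 0.026² ≈ 1324.67, so n₀ = 1325.
Finite population correction with N = 1,900: n = n₀ / (1 + (n₀−1)/N) = 1325 / (1 + 1324/1900) = 1325 / 1.6968 ≈ 780.86.
Rounding up, n = 781.

781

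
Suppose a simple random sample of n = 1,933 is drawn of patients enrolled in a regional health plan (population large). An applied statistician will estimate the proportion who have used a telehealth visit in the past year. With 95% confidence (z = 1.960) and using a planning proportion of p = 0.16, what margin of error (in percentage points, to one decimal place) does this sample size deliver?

SE(p̂) = √[p(1−p)/n] = √[0.1344/1933] = 0.00834.
E = z × SE = 1.960 × 0.00834 = 0.01634, or 1.6 percentage points.

1.6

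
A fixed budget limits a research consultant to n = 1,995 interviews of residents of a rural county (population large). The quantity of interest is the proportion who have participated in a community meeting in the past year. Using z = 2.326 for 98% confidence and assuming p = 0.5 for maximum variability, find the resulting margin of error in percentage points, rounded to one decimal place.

2.6

SE(p̂) = √[p(1−p)/n] = √[0.2500/1995] = 0.01119.
E = z × SE = 2.326 × 0.01119 = 0.02604, or 2.6 percentage points.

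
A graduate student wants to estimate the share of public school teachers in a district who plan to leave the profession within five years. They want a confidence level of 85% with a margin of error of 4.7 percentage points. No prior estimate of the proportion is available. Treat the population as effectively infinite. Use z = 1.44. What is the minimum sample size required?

235

With no prior estimate, use p = 0.5, giving p(1−p) = 0.25.
n = z²·p(1−p)/E² = 1.44² × 0.2500 / 0.047² = 2.0736 × 0.2500 / 0.002209 ≈ 234.68.
Rounding up gives n = 235.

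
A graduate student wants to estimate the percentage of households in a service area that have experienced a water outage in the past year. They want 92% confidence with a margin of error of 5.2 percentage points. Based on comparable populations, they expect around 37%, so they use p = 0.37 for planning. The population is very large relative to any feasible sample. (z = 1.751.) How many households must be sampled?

With p = 0.37, p(1−p) = 0.2331.
n = z²·p(1−p)/E² = 1.751² × 0.2331 / 0.052² = 3.0660 × 0.2331 / 0.002704 ≈ 264.31.
Rounding up gives n = 265.

265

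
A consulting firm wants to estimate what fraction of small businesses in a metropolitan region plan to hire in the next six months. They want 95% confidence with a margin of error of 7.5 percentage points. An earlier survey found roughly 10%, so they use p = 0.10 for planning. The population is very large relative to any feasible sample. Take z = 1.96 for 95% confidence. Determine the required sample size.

With p = 0.10, p(1−p) = 0.0900.
n = z²·p(1−p)/E² = 1.96² × 0.0900 / 0.075² = 3.8416 × 0.0900 / 0.005625 ≈ 61.47.
Rounding up gives n = 62.

62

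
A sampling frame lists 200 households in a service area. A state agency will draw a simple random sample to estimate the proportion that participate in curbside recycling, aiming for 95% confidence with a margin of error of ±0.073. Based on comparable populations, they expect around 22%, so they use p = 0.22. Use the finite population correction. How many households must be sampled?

For 95% confidence, z = 1.960.
Unadjusted: n₀ = 1.960² × 0.22 × 0.78 / 0.073² ≈ 123.70, so n₀ = 124.
Finite population correction with N = 200: n = n₀ / (1 + (n₀−1)/N) = 124 / (1 + 123/200) = 124 / 1.6150 ≈ 76.78.
Rounding up, n = 77.

77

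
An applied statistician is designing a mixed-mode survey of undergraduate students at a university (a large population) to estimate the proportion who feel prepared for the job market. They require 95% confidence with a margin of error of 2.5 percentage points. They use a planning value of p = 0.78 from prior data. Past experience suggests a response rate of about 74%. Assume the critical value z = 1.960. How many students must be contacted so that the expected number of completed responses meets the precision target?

Completed interviews needed: n₀ = 1.960² × 0.1716 / 0.025² ≈ 1054.75 → 1055.
At a 74% response rate, contacts needed = 1055 / 0.74 ≈ 1425.68 → 1426.

1426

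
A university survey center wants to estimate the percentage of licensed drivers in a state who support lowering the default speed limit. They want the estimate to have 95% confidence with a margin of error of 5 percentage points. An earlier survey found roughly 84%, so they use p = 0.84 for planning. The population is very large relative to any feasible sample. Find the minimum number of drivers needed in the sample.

207

For 95% confidence, z = 1.96.
With p = 0.84, p(1−p) = 0.1344.
n = z²·p(1−p)/E² = 1.96² × 0.1344 / 0.050² = 3.8416 × 0.1344 / 0.002500 ≈ 206.52.
Rounding up gives n = 207.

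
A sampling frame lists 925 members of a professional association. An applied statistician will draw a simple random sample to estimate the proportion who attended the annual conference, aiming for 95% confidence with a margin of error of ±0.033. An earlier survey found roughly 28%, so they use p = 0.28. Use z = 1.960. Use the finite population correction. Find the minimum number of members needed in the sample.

403

Unadjusted: n₀ = 1.960² × 0.28 × 0.72 / 0.033² ≈ 711.17, so n₀ = 712.
Finite population correction with N = 925: n = n₀ / (1 + (n₀−1)/N) = 712 / (1 + 711/925) = 712 / 1.7686 ≈ 402.57.
Rounding up, n = 403.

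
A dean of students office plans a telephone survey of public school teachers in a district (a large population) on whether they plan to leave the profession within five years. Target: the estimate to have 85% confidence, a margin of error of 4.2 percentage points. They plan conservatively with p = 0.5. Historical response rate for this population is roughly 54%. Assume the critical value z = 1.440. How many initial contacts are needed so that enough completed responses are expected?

Completed interviews needed: n₀ = 1.440² × 0.2500 / 0.042² ≈ 293.88 → 294.
At a 54% response rate, contacts needed = 294 / 0.54 ≈ 544.44 → 545.

545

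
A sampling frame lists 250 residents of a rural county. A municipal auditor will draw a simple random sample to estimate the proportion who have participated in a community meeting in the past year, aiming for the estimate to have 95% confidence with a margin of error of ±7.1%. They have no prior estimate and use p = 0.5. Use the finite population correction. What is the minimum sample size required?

109

For 95% confidence, z = 1.96.
Unadjusted: n₀ = 1.96² × 0.50 × 0.50 / 0.071² ≈ 190.52, so n₀ = 191.
Finite population correction with N = 250: n = n₀ / (1 + (n₀−1)/N) = 191 / (1 + 190/250) = 191 / 1.7600 ≈ 108.52.
Rounding up, n = 109.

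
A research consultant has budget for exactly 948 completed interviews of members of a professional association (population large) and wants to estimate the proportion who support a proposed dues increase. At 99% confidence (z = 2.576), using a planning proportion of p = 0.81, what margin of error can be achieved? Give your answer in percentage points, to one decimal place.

SE(p̂) = √[p(1−p)/n] = √[0.1539/948] = 0.01274.
E = z × SE = 2.576 × 0.01274 = 0.03282, or 3.3 percentage points.

3.3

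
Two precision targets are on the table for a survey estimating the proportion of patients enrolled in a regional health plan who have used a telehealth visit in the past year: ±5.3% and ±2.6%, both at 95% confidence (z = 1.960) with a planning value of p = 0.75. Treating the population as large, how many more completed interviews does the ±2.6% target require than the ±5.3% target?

At ±5.3%: n = 1.960² × 0.1875 / 0.053² ≈ 256.43 → 257.
At ±2.6%: n = 1.960² × 0.1875 / 0.026² ≈ 1065.53 → 1066.
Additional respondents: 1066 − 257 = 809.

809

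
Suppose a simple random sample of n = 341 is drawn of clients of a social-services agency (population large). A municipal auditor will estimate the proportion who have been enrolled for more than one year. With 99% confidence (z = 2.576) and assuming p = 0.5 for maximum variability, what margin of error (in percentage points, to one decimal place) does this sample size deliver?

7.0

SE(p̂) = √[p(1−p)/n] = √[0.2500/341] = 0.02708.
E = z × SE = 2.576 × 0.02708 = 0.06975, or 7.0 percentage points.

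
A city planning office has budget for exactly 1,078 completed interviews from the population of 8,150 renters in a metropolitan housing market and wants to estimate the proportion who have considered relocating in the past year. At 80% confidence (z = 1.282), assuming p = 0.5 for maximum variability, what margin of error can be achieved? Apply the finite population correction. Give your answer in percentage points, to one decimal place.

1.8

Finite-population factor: (N−n)/(N−1) = (8150−1078)/(8150−1) = 0.8678.
SE(p̂) = √[p(1−p)/n · (N−n)/(N−1)] = √[0.2500/1078 × 0.8678] = 0.01419.
E = z × SE = 1.282 × 0.01419 = 0.01819 ≈ 1.8 percentage points.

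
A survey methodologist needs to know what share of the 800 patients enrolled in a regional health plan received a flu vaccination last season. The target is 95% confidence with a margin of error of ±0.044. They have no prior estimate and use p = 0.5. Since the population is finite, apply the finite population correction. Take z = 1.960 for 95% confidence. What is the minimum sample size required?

Unadjusted: n₀ = 1.960² × 0.50 × 0.50 / 0.044² ≈ 496.07, so n₀ = 497.
Finite population correction with N = 800: n = n₀ / (1 + (n₀−1)/N) = 497 / (1 + 496/800) = 497 / 1.6200 ≈ 306.79.
Rounding up, n = 307.

307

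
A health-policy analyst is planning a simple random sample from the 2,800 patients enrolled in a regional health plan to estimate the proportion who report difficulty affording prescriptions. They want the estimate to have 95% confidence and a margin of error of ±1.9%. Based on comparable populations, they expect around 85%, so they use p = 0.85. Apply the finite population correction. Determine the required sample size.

915

For 95% confidence, z = 1.960.
Unadjusted: n₀ = 1.960² × 0.85 × 0.15 / 0.019² ≈ 1356.80, so n₀ = 1357.
Finite population correction with N = 2,800: n = n₀ / (1 + (n₀−1)/N) = 1357 / (1 + 1356/2800) = 1357 / 1.4843 ≈ 914.24.
Rounding up, n = 915.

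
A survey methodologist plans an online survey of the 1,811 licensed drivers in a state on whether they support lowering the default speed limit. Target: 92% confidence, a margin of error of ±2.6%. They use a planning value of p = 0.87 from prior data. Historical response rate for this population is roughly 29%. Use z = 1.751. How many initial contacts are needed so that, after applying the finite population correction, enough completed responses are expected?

1380

Completed interviews needed (unadjusted): n₀ = 1.751² × 0.1131 / 0.026² ≈ 512.97 → 513.
FPC for N = 1,811: n = 513 / (1 + 512/1811) = 513 / 1.2827 ≈ 399.93 → 400.
At a 29% response rate, contacts needed = 400 / 0.29 ≈ 1379.31 → 1380.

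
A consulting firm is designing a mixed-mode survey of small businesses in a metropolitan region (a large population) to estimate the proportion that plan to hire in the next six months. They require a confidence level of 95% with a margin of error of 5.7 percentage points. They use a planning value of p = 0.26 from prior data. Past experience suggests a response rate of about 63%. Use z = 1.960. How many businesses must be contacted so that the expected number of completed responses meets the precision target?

Completed interviews needed: n₀ = 1.960² × 0.1924 / 0.057² ≈ 227.49 → 228.
At a 63% response rate, contacts needed = 228 / 0.63 ≈ 361.90 → 362.

362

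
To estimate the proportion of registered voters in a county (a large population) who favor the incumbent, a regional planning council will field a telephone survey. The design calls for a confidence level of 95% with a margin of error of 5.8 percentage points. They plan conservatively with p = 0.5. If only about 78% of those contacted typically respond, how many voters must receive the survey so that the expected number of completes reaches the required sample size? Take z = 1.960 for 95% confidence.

Completed interviews needed: n₀ = 1.960² × 0.2500 / 0.058² ≈ 285.49 → 286.
At a 78% response rate, contacts needed = 286 / 0.78 ≈ 366.67 → 367.

367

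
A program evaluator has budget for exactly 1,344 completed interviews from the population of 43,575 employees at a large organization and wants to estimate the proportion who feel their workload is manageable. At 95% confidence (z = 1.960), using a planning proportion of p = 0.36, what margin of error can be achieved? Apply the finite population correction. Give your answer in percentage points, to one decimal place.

Finite-population factor: (N−n)/(N−1) = (43575−1344)/(43575−1) = 0.9692.
SE(p̂) = √[p(1−p)/n · (N−n)/(N−1)] = √[0.2304/1344 × 0.9692] = 0.01289.
E = z × SE = 1.960 × 0.01289 = 0.02526 ≈ 2.5 percentage points.

2.5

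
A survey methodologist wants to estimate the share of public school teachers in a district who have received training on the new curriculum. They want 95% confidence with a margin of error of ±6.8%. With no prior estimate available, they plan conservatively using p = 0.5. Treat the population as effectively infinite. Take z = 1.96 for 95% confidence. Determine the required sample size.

With p = 0.5, p(1−p) = 0.25.
n = z²·p(1−p)/E² = 1.96² × 0.2500 / 0.068² = 3.8416 × 0.2500 / 0.004624 ≈ 207.70.
Rounding up gives n = 208.

208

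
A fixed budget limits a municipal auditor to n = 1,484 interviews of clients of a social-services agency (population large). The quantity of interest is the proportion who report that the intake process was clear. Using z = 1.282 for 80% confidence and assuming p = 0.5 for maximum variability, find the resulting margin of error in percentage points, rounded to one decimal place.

1.7

SE(p̂) = √[p(1−p)/n] = √[0.2500/1484] = 0.01298.
E = z × SE = 1.282 × 0.01298 = 0.01664, or 1.7 percentage points.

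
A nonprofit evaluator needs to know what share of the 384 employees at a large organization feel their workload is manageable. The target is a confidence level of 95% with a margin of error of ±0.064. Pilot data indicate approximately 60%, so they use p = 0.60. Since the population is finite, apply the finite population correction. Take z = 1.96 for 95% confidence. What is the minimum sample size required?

143

Unadjusted: n₀ = 1.96² × 0.60 × 0.40 / 0.064² ≈ 225.09, so n₀ = 226.
Finite population correction with N = 384: n = n₀ / (1 + (n₀−1)/N) = 226 / (1 + 225/384) = 226 / 1.5859 ≈ 142.50.
Rounding up, n = 143.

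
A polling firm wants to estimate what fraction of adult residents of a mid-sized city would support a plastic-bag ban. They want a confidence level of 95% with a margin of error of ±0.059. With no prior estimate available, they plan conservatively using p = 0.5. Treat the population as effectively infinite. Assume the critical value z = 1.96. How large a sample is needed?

With p = 0.5, p(1−p) = 0.25.
n = z²·p(1−p)/E² = 1.96² × 0.2500 / 0.059² = 3.8416 × 0.2500 / 0.003481 ≈ 275.90.
Rounding up gives n = 276.

276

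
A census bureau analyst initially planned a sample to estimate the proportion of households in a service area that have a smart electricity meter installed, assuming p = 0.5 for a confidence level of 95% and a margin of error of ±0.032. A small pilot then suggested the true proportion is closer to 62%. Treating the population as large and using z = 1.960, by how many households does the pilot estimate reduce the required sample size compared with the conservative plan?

54

Conservative (p = 0.5): n = 1.960² × 0.25 / 0.032² ≈ 937.89 → 938.
Using p = 0.62: p(1−p) = 0.2356, so n = 1.960² × 0.2356 / 0.032² ≈ 883.87 → 884.
Reduction: 938 − 884 = 54.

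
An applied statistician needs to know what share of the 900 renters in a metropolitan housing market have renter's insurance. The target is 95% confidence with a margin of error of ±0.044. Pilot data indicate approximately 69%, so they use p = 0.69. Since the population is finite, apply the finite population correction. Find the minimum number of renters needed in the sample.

289

For 95% confidence, z = 1.960.
Unadjusted: n₀ = 1.960² × 0.69 × 0.31 / 0.044² ≈ 424.44, so n₀ = 425.
Finite population correction with N = 900: n = n₀ / (1 + (n₀−1)/N) = 425 / (1 + 424/900) = 425 / 1.4711 ≈ 288.90.
Rounding up, n = 289.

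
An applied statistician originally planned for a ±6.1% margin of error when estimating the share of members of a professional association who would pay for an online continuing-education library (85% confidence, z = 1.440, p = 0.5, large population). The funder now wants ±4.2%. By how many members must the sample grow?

At ±6.1%: n = 1.440² × 0.2500 / 0.061² ≈ 139.32 → 140.
At ±4.2%: n = 1.440² × 0.2500 / 0.042² ≈ 293.88 → 294.
Additional respondents: 294 − 140 = 154.

154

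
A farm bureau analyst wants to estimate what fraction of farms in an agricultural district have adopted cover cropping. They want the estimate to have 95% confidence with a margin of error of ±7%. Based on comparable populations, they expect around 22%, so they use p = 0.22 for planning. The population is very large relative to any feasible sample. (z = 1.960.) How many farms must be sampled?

135

With p = 0.22, p(1−p) = 0.1716.
n = z²·p(1−p)/E² = 1.960² × 0.1716 / 0.070² = 3.8416 × 0.1716 / 0.004900 ≈ 134.53.
Rounding up gives n = 135.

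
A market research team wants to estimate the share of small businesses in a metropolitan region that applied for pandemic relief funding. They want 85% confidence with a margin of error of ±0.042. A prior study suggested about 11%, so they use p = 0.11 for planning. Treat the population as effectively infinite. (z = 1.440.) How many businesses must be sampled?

With p = 0.11, p(1−p) = 0.0979.
n = z²·p(1−p)/E² = 1.440² × 0.0979 / 0.042² = 2.0736 × 0.0979 / 0.001764 ≈ 115.08.
Rounding up gives n = 116.

116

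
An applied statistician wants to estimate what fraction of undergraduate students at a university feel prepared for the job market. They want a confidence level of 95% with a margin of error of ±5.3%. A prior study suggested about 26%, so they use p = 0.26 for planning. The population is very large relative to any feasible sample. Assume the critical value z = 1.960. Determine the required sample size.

264

With p = 0.26, p(1−p) = 0.1924.
n = z²·p(1−p)/E² = 1.960² × 0.1924 / 0.053² = 3.8416 × 0.1924 / 0.002809 ≈ 263.13.
Rounding up gives n = 264.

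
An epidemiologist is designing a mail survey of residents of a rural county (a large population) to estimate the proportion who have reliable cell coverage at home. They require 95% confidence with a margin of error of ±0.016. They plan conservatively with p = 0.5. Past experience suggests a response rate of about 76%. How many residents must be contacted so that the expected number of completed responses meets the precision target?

4937

For 95% confidence, z = 1.96.
Completed interviews needed: n₀ = 1.96² × 0.2500 / 0.016² ≈ 3751.56 → 3752.
At a 76% response rate, contacts needed = 3752 / 0.76 ≈ 4936.84 → 4937.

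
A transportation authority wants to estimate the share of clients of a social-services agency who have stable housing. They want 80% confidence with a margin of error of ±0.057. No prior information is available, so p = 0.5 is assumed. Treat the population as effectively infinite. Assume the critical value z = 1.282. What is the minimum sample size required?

With p = 0.5, p(1−p) = 0.25.
n = z²·p(1−p)/E² = 1.282² × 0.2500 / 0.057² = 1.6435 × 0.2500 / 0.003249 ≈ 126.46.
Rounding up gives n = 127.

127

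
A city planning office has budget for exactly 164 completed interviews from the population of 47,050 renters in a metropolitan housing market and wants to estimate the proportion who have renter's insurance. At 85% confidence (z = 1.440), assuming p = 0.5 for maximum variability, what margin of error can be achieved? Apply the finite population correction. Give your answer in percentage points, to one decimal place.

Finite-population factor: (N−n)/(N−1) = (47050−164)/(47050−1) = 0.9965.
SE(p̂) = √[p(1−p)/n · (N−n)/(N−1)] = √[0.2500/164 × 0.9965] = 0.03898.
E = z × SE = 1.440 × 0.03898 = 0.05613 ≈ 5.6 percentage points.

5.6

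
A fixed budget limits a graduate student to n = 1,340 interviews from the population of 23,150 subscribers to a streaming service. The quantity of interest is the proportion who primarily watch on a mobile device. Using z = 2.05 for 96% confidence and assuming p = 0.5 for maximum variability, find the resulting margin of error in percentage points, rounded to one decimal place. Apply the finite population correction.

2.7

Finite-population factor: (N−n)/(N−1) = (23150−1340)/(23150−1) = 0.9422.
SE(p̂) = √[p(1−p)/n · (N−n)/(N−1)] = √[0.2500/1340 × 0.9422] = 0.01326.
E = z × SE = 2.05 × 0.01326 = 0.02718 ≈ 2.7 percentage points.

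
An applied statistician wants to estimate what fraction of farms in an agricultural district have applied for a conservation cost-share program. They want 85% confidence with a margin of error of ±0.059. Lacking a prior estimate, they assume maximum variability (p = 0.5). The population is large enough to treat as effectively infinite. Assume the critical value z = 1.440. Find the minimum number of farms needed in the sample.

149

With p = 0.5, p(1−p) = 0.25.
n = z²·p(1−p)/E² = 1.440² × 0.2500 / 0.059² = 2.0736 × 0.2500 / 0.003481 ≈ 148.92.
Rounding up gives n = 149.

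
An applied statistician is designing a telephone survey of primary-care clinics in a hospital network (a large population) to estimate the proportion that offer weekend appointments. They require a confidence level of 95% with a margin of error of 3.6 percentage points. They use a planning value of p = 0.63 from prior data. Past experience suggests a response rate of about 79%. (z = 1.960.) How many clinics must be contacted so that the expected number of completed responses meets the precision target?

875

Completed interviews needed: n₀ = 1.960² × 0.2331 / 0.036² ≈ 690.95 → 691.
At a 79% response rate, contacts needed = 691 / 0.79 ≈ 874.68 → 875.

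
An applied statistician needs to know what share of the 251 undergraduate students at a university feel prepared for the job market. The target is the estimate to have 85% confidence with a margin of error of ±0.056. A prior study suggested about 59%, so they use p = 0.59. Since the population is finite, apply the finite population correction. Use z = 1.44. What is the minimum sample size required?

Unadjusted: n₀ = 1.44² × 0.59 × 0.41 / 0.056² ≈ 159.95, so n₀ = 160.
Finite population correction with N = 251: n = n₀ / (1 + (n₀−1)/N) = 160 / (1 + 159/251) = 160 / 1.6335 ≈ 97.95.
Rounding up, n = 98.

98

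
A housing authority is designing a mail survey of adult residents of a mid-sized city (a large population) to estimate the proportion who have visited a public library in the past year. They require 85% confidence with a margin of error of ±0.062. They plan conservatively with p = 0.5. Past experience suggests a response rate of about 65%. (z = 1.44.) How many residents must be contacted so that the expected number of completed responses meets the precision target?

208

Completed interviews needed: n₀ = 1.44² × 0.2500 / 0.062² ≈ 134.86 → 135.
At a 65% response rate, contacts needed = 135 / 0.65 ≈ 207.69 → 208.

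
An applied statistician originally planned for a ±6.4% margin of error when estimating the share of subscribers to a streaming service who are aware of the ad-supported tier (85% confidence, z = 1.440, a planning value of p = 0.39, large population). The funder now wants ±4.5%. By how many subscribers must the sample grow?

123

At ±6.4%: n = 1.440² × 0.2379 / 0.064² ≈ 120.44 → 121.
At ±4.5%: n = 1.440² × 0.2379 / 0.045² ≈ 243.61 → 244.
Additional respondents: 244 − 121 = 123.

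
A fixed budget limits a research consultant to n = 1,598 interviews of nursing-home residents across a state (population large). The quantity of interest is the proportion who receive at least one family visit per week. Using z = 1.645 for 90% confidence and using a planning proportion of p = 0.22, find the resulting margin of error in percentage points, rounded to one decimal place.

1.7

SE(p̂) = √[p(1−p)/n] = √[0.1716/1598] = 0.01036.
E = z × SE = 1.645 × 0.01036 = 0.01705, or 1.7 percentage points.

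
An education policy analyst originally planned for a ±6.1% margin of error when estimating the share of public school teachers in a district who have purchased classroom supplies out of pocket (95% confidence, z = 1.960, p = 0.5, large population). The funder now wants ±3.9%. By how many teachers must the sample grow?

373

At ±6.1%: n = 1.960² × 0.2500 / 0.061² ≈ 258.10 → 259.
At ±3.9%: n = 1.960² × 0.2500 / 0.039² ≈ 631.43 → 632.
Additional respondents: 632 − 259 = 373.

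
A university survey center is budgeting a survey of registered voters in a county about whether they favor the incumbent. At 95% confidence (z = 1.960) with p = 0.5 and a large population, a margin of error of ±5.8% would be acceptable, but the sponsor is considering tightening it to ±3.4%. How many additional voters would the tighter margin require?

At ±5.8%: n = 1.960² × 0.2500 / 0.058² ≈ 285.49 → 286.
At ±3.4%: n = 1.960² × 0.2500 / 0.034² ≈ 830.80 → 831.
Additional respondents: 831 − 286 = 545.

545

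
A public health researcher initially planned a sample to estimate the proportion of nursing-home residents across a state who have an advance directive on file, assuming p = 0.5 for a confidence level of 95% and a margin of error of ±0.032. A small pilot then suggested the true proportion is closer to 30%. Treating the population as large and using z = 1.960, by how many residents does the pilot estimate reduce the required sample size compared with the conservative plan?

150

Conservative (p = 0.5): n = 1.960² × 0.25 / 0.032² ≈ 937.89 → 938.
Using p = 0.30: p(1−p) = 0.2100, so n = 1.960² × 0.2100 / 0.032² ≈ 787.83 → 788.
Reduction: 938 − 788 = 150.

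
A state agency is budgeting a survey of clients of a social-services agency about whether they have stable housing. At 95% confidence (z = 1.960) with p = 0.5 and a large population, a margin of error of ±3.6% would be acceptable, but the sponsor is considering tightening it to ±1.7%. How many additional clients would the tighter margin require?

At ±3.6%: n = 1.960² × 0.2500 / 0.036² ≈ 741.05 → 742.
At ±1.7%: n = 1.960² × 0.2500 / 0.017² ≈ 3323.18 → 3324.
Additional respondents: 3324 − 742 = 2582.

2582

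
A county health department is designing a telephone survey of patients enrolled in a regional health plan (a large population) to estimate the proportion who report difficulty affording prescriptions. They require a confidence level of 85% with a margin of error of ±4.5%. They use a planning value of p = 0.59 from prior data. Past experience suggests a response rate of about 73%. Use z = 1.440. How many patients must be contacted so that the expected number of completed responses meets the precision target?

340

Completed interviews needed: n₀ = 1.440² × 0.2419 / 0.045² ≈ 247.71 → 248.
At a 73% response rate, contacts needed = 248 / 0.73 ≈ 339.73 → 340.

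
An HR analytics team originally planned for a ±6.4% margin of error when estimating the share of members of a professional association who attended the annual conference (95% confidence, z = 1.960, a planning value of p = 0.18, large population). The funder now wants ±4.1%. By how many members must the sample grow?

199

At ±6.4%: n = 1.960² × 0.1476 / 0.064² ≈ 138.43 → 139.
At ±4.1%: n = 1.960² × 0.1476 / 0.041² ≈ 337.31 → 338.
Additional respondents: 338 − 139 = 199.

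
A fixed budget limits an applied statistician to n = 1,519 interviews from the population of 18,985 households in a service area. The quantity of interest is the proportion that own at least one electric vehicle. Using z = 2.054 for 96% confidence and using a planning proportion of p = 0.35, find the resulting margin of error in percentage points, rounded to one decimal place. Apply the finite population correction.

2.4

Finite-population factor: (N−n)/(N−1) = (18985−1519)/(18985−1) = 0.9200.
SE(p̂) = √[p(1−p)/n · (N−n)/(N−1)] = √[0.2275/1519 × 0.9200] = 0.01174.
E = z × SE = 2.054 × 0.01174 = 0.02411 ≈ 2.4 percentage points.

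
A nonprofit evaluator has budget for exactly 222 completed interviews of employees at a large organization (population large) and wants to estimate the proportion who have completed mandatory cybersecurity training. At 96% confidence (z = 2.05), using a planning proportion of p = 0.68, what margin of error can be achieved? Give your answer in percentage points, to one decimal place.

6.4

SE(p̂) = √[p(1−p)/n] = √[0.2176/222] = 0.03131.
E = z × SE = 2.05 × 0.03131 = 0.06418, or 6.4 percentage points.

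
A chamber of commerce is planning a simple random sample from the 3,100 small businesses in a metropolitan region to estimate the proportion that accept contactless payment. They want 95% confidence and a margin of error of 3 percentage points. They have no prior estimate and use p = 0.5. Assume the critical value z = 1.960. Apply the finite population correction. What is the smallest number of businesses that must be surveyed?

Unadjusted: n₀ = 1.960² × 0.50 × 0.50 / 0.030² ≈ 1067.11, so n₀ = 1068.
Finite population correction with N = 3,100: n = n₀ / (1 + (n₀−1)/N) = 1068 / (1 + 1067/3100) = 1068 / 1.3442 ≈ 794.53.
Rounding up, n = 795.

795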